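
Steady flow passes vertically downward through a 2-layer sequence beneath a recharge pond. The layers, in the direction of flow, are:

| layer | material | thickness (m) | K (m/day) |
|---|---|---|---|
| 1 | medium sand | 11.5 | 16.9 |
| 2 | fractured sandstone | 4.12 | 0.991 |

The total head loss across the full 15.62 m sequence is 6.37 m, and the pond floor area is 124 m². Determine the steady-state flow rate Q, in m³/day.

163

Flow is perpendicular to layering, so the layers act in series and the equivalent K is the thickness-weighted harmonic mean.
Total thickness L = 11.5 + 4.12 = 15.62 m.
Σ(b_i/K_i) = 11.5/16.9 + 4.12/0.991 = 4.838 d.
K_eq = L / Σ(b_i/K_i) = 15.62 / 4.838 = 3.229 m/day.
Q = K_eq · A · (Δh/L) = 3.229 × 124 × (6.37/15.62) = 163.3 m³/day.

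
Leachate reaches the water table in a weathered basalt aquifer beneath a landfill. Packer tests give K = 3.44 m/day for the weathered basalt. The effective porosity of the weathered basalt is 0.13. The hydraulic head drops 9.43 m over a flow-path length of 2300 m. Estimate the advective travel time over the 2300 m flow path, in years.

58.0

Hydraulic gradient i = Δh / L = 9.43 / 2300 = 0.004100.
Darcy flux q = K · i = 3.440 × 0.004100 = 0.01410 m/day.
Seepage velocity v = q / n_e = 0.01410 / 0.13 = 0.1085 m/day.
Travel time t = L / v = 2300 / 0.1085 = 21200 days = 58.04 years.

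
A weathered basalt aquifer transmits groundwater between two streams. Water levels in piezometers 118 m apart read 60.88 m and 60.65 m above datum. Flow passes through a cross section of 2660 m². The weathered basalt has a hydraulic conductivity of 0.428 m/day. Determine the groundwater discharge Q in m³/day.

2.22

Hydraulic gradient i = (60.88 − 60.65) / 118 = 0.23 / 118 = 0.001949.
Darcy's law: Q = K · A · i = 0.4280 × 2660 × 0.001949 = 2.219 m³/day.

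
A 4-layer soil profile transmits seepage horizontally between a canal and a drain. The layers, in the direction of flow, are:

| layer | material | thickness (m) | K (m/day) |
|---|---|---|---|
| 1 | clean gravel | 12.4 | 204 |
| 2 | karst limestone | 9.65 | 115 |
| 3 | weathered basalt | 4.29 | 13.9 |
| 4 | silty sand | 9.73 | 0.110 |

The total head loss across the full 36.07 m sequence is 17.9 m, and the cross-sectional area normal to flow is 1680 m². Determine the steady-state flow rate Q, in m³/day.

Flow is perpendicular to layering, so the layers act in series and the equivalent K is the thickness-weighted harmonic mean.
Total thickness L = 12.4 + 9.65 + 4.29 + 9.73 = 36.07 m.
Σ(b_i/K_i) = 12.4/204 + 9.65/115 + 4.29/13.9 + 9.73/0.110 = 88.91 d.
K_eq = L / Σ(b_i/K_i) = 36.07 / 88.91 = 0.4057 m/day.
Q = K_eq · A · (Δh/L) = 0.4057 × 1680 × (17.9/36.07) = 338.2 m³/day.

338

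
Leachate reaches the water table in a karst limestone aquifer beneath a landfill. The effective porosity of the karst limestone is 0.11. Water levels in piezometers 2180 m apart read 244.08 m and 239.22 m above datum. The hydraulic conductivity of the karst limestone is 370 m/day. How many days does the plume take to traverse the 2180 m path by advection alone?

Hydraulic gradient i = (244.08 − 239.22) / 2180 = 4.86 / 2180 = 0.002229.
Darcy flux q = K · i = 370.0 × 0.002229 = 0.8249 m/day.
Seepage velocity v = q / n_e = 0.8249 / 0.11 = 7.499 m/day.
Travel time t = L / v = 2180 / 7.499 = 290.7 days.

291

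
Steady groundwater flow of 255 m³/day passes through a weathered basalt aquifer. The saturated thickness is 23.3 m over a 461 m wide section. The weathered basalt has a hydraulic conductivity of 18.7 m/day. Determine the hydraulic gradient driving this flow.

0.00127

Cross-sectional area A = 461 × 23.3 = 10741 m².
From Q = K·A·i, i = Q / (K·A) = 255 / (18.70 × 10741) = 0.001270.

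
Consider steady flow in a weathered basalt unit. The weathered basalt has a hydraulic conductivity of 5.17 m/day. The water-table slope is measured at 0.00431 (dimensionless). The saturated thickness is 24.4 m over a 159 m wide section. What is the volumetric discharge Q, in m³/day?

86.4

Cross-sectional area A = 159 × 24.4 = 3880 m².
Hydraulic gradient i = 0.00431.
Darcy's law: Q = K · A · i = 5.170 × 3880 × 0.004310 = 86.45 m³/day.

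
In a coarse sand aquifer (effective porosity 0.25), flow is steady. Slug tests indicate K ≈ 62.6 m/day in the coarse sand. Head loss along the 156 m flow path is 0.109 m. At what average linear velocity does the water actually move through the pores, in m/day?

Hydraulic gradient i = Δh / L = 0.109 / 156 = 0.0006987.
Darcy flux q = K · i = 62.60 × 0.0006987 = 0.04374 m/day.
Seepage velocity v = q / n_e = 0.04374 / 0.25 = 0.1750 m/day.

0.175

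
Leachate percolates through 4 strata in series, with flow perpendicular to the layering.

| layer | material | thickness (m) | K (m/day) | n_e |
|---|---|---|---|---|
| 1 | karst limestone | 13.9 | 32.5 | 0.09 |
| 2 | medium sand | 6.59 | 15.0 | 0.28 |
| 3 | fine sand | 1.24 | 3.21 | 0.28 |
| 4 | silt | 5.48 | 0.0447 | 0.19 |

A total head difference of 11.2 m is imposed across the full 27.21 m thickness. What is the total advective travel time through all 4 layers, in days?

With flow normal to the layers, continuity requires the same specific discharge q through every layer.
Σ(b_i/K_i) = 13.9/32.5 + 6.59/15.0 + 1.24/3.21 + 5.48/0.0447 = 123.8 d.
q = Δh / Σ(b_i/K_i) = 11.2 / 123.8 = 0.09043 m/day.
In each layer the seepage velocity is v_i = q/n_i, so the layer transit time is t_i = b_i·n_i / q:
  layer 1 (karst limestone): t_1 = 13.9 × 0.09 / 0.09043 = 13.83 d
  layer 2 (medium sand): t_2 = 6.59 × 0.28 / 0.09043 = 20.40 d
  layer 3 (fine sand): t_3 = 1.24 × 0.28 / 0.09043 = 3.839 d
  layer 4 (silt): t_4 = 5.48 × 0.19 / 0.09043 = 11.51 d
Total t = Σ t_i = 49.59 days.

49.6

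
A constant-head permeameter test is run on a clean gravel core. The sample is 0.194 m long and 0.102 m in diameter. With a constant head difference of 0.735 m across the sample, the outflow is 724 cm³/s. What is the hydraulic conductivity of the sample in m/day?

Cross-sectional area A = π·(d/2)² = π × (0.102/2)² = 0.008171 m².
Convert discharge: 724 cm³/s = 0.0007240 m³/s.
Darcy's law rearranged: K = Q·L / (A·Δh) = 0.0007240 × 0.194 / (0.008171 × 0.735) = 0.02339 m/s = 2021 m/day.

2020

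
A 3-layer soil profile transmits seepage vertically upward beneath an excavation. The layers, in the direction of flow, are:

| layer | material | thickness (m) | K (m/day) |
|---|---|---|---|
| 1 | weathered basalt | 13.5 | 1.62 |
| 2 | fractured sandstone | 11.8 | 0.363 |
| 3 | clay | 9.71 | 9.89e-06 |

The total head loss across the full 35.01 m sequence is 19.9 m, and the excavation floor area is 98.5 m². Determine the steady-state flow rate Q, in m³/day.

Flow is perpendicular to layering, so the layers act in series and the equivalent K is the thickness-weighted harmonic mean.
Total thickness L = 13.5 + 11.8 + 9.71 = 35.01 m.
Σ(b_i/K_i) = 13.5/1.62 + 11.8/0.363 + 9.71/9.89e-06 = 9.818e+05 d.
K_eq = L / Σ(b_i/K_i) = 35.01 / 9.818e+05 = 3.566e-05 m/day.
Q = K_eq · A · (Δh/L) = 3.566e-05 × 98.5 × (19.9/35.01) = 0.001996 m³/day.

0.00200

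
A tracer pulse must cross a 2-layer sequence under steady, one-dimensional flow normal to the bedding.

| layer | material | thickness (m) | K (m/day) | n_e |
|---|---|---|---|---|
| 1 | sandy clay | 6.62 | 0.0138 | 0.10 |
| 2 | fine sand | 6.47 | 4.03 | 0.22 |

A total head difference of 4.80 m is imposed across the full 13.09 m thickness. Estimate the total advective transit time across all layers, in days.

209

With flow normal to the layers, continuity requires the same specific discharge q through every layer.
Σ(b_i/K_i) = 6.62/0.0138 + 6.47/4.03 = 481.3 d.
q = Δh / Σ(b_i/K_i) = 4.80 / 481.3 = 0.009973 m/day.
In each layer the seepage velocity is v_i = q/n_i, so the layer transit time is t_i = b_i·n_i / q:
  layer 1 (sandy clay): t_1 = 6.62 × 0.10 / 0.009973 = 66.38 d
  layer 2 (fine sand): t_2 = 6.47 × 0.22 / 0.009973 = 142.7 d
Total t = Σ t_i = 209.1 days.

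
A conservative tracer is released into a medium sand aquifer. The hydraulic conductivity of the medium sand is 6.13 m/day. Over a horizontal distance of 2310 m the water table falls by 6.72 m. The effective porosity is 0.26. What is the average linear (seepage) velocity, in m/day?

0.0686

Hydraulic gradient i = Δh / L = 6.72 / 2310 = 0.002909.
Darcy flux q = K · i = 6.130 × 0.002909 = 0.01783 m/day.
Seepage velocity v = q / n_e = 0.01783 / 0.26 = 0.06859 m/day.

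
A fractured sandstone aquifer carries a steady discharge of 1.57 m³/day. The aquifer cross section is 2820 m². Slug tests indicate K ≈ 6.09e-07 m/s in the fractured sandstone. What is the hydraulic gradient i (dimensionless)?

0.0106

Convert K: 6.09e-07 m/s × 86400 = 0.05262 m/day.
From Q = K·A·i, i = Q / (K·A) = 1.57 / (0.05262 × 2820) = 0.01058.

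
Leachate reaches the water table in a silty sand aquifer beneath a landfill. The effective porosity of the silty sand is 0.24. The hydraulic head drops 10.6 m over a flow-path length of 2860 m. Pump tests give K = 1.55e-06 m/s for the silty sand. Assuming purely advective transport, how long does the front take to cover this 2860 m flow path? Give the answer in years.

3790

Convert K: 1.55e-06 m/s × 86400 = 0.1339 m/day.
Hydraulic gradient i = Δh / L = 10.6 / 2860 = 0.003706.
Darcy flux q = K · i = 0.1339 × 0.003706 = 0.0004963 m/day.
Seepage velocity v = q / n_e = 0.0004963 / 0.24 = 0.002068 m/day.
Travel time t = L / v = 2860 / 0.002068 = 1.383e+06 days = 3786 years.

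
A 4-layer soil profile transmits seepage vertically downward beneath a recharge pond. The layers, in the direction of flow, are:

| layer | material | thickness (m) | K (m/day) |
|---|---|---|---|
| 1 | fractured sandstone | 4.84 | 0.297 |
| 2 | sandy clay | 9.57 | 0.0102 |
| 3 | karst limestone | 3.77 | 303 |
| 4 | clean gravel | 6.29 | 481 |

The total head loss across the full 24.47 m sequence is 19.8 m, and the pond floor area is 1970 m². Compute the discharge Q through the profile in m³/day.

40.9

Flow is perpendicular to layering, so the layers act in series and the equivalent K is the thickness-weighted harmonic mean.
Total thickness L = 4.84 + 9.57 + 3.77 + 6.29 = 24.47 m.
Σ(b_i/K_i) = 4.84/0.297 + 9.57/0.0102 + 3.77/303 + 6.29/481 = 954.6 d.
K_eq = L / Σ(b_i/K_i) = 24.47 / 954.6 = 0.02563 m/day.
Q = K_eq · A · (Δh/L) = 0.02563 × 1970 × (19.8/24.47) = 40.86 m³/day.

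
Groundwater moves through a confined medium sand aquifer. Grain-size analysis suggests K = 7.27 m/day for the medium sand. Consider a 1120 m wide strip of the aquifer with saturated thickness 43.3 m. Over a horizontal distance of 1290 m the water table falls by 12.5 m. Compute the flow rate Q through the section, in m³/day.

Cross-sectional area A = 1120 × 43.3 = 48496 m².
Hydraulic gradient i = Δh / L = 12.5 / 1290 = 0.009690.
Darcy's law: Q = K · A · i = 7.270 × 48496 × 0.009690 = 3416 m³/day.

3420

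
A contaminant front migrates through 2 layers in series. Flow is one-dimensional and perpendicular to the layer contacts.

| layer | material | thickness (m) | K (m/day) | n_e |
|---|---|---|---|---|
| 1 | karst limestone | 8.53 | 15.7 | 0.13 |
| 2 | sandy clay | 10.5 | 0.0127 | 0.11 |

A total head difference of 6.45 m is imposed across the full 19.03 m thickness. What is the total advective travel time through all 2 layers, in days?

290

With flow normal to the layers, continuity requires the same specific discharge q through every layer.
Σ(b_i/K_i) = 8.53/15.7 + 10.5/0.0127 = 827.3 d.
q = Δh / Σ(b_i/K_i) = 6.45 / 827.3 = 0.007796 m/day.
In each layer the seepage velocity is v_i = q/n_i, so the layer transit time is t_i = b_i·n_i / q:
  layer 1 (karst limestone): t_1 = 8.53 × 0.13 / 0.007796 = 142.2 d
  layer 2 (sandy clay): t_2 = 10.5 × 0.11 / 0.007796 = 148.1 d
Total t = Σ t_i = 290.4 days.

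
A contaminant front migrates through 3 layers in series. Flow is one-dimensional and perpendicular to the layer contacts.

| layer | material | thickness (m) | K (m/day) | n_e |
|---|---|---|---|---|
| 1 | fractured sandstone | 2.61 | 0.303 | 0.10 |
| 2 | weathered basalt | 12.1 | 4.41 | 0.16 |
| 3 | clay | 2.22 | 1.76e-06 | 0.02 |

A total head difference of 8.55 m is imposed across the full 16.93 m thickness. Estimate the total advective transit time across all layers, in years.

905

With flow normal to the layers, continuity requires the same specific discharge q through every layer.
Σ(b_i/K_i) = 2.61/0.303 + 12.1/4.41 + 2.22/1.76e-06 = 1.261e+06 d.
q = Δh / Σ(b_i/K_i) = 8.55 / 1.261e+06 = 6.778e-06 m/day.
In each layer the seepage velocity is v_i = q/n_i, so the layer transit time is t_i = b_i·n_i / q:
  layer 1 (fractured sandstone): t_1 = 2.61 × 0.10 / 6.778e-06 = 38505 d
  layer 2 (weathered basalt): t_2 = 12.1 × 0.16 / 6.778e-06 = 2.856e+05 d
  layer 3 (clay): t_3 = 2.22 × 0.02 / 6.778e-06 = 6550 d
Total t = Σ t_i = 3.307e+05 days = 905.3 years.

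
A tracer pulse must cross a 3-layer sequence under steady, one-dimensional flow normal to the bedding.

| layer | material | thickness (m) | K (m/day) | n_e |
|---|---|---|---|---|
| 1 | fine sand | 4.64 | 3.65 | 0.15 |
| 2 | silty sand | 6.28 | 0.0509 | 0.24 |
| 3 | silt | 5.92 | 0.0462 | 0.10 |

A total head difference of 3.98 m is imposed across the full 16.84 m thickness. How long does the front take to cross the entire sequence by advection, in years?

With flow normal to the layers, continuity requires the same specific discharge q through every layer.
Σ(b_i/K_i) = 4.64/3.65 + 6.28/0.0509 + 5.92/0.0462 = 252.8 d.
q = Δh / Σ(b_i/K_i) = 3.98 / 252.8 = 0.01574 m/day.
In each layer the seepage velocity is v_i = q/n_i, so the layer transit time is t_i = b_i·n_i / q:
  layer 1 (fine sand): t_1 = 4.64 × 0.15 / 0.01574 = 44.21 d
  layer 2 (silty sand): t_2 = 6.28 × 0.24 / 0.01574 = 95.73 d
  layer 3 (silt): t_3 = 5.92 × 0.10 / 0.01574 = 37.60 d
Total t = Σ t_i = 177.5 days = 0.4861 years.

0.486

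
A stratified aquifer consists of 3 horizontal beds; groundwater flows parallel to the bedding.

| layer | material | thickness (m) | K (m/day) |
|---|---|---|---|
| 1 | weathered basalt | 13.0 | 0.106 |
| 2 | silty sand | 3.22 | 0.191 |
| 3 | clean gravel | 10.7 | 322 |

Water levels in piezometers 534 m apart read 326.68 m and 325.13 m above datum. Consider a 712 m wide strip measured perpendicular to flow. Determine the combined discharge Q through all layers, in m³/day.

7120

Flow is parallel to layering, so each bed carries its own Darcy discharge and the transmissivities add.
Σ(K_i·b_i) = 0.106×13.0 + 0.191×3.22 + 322×10.7 = 3447 m²/day.
Hydraulic gradient i = (326.68 − 325.13) / 534 = 1.55 / 534 = 0.002903.
Q = Σ(K_i·b_i) · W · i = 3447 × 712 × 0.002903 = 7125 m³/day.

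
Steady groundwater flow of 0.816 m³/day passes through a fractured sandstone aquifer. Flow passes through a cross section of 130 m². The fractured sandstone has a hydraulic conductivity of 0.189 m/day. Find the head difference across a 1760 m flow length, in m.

From Q = K·A·i, i = Q / (K·A) = 0.816 / (0.1890 × 130.0) = 0.03321.
Head loss Δh = i · L = 0.03321 × 1760 = 58.45 m.

58.5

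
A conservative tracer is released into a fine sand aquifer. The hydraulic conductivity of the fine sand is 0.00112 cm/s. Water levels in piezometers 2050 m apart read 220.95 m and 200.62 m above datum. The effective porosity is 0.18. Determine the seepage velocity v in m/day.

Convert K: 0.00112 cm/s × 864 = 0.9677 m/day.
Hydraulic gradient i = (220.95 − 200.62) / 2050 = 20.33 / 2050 = 0.009917.
Darcy flux q = K · i = 0.9677 × 0.009917 = 0.009597 m/day.
Seepage velocity v = q / n_e = 0.009597 / 0.18 = 0.05331 m/day.

0.0533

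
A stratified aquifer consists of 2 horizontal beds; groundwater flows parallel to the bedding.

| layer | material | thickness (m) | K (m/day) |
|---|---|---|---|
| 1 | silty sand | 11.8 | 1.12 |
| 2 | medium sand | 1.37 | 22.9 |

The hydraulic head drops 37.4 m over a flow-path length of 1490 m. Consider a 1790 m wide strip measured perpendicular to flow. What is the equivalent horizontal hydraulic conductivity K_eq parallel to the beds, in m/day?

3.39

Flow is parallel to layering, so each bed carries its own Darcy discharge and the transmissivities add.
Σ(K_i·b_i) = 1.12×11.8 + 22.9×1.37 = 44.59 m²/day.
Total thickness b = 13.17 m, so K_eq = Σ(K_i·b_i)/b = 3.386 m/day.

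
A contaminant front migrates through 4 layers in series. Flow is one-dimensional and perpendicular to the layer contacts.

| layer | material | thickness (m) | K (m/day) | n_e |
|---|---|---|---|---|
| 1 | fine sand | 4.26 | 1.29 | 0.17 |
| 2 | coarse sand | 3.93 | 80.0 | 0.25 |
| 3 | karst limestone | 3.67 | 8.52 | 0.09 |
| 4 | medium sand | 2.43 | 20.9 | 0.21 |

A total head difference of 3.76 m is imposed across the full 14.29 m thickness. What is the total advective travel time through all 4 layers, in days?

2.64

With flow normal to the layers, continuity requires the same specific discharge q through every layer.
Σ(b_i/K_i) = 4.26/1.29 + 3.93/80.0 + 3.67/8.52 + 2.43/20.9 = 3.898 d.
q = Δh / Σ(b_i/K_i) = 3.76 / 3.898 = 0.9645 m/day.
In each layer the seepage velocity is v_i = q/n_i, so the layer transit time is t_i = b_i·n_i / q:
  layer 1 (fine sand): t_1 = 4.26 × 0.17 / 0.9645 = 0.7509 d
  layer 2 (coarse sand): t_2 = 3.93 × 0.25 / 0.9645 = 1.019 d
  layer 3 (karst limestone): t_3 = 3.67 × 0.09 / 0.9645 = 0.3425 d
  layer 4 (medium sand): t_4 = 2.43 × 0.21 / 0.9645 = 0.5291 d
Total t = Σ t_i = 2.641 days.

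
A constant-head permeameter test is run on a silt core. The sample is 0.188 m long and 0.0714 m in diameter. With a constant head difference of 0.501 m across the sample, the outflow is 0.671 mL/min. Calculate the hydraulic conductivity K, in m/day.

Cross-sectional area A = π·(d/2)² = π × (0.0714/2)² = 0.004004 m².
Convert discharge: 0.671 mL/min = 1.118e-08 m³/s.
Darcy's law rearranged: K = Q·L / (A·Δh) = 1.118e-08 × 0.188 / (0.004004 × 0.501) = 1.048e-06 m/s = 0.09056 m/day.

0.0906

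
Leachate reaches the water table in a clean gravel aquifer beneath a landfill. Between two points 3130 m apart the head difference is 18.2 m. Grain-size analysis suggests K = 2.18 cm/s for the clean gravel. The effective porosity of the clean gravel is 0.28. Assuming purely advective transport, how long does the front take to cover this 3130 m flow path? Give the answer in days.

80.0

Convert K: 2.18 cm/s × 864 = 1884 m/day.
Hydraulic gradient i = Δh / L = 18.2 / 3130 = 0.005815.
Darcy flux q = K · i = 1884 × 0.005815 = 10.95 m/day.
Seepage velocity v = q / n_e = 10.95 / 0.28 = 39.11 m/day.
Travel time t = L / v = 3130 / 39.11 = 80.02 days.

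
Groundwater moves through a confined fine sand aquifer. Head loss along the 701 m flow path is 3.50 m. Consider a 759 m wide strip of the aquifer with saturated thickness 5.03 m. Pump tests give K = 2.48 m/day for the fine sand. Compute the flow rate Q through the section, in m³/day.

Cross-sectional area A = 759 × 5.03 = 3818 m².
Hydraulic gradient i = Δh / L = 3.50 / 701 = 0.004993.
Darcy's law: Q = K · A · i = 2.480 × 3818 × 0.004993 = 47.27 m³/day.

47.3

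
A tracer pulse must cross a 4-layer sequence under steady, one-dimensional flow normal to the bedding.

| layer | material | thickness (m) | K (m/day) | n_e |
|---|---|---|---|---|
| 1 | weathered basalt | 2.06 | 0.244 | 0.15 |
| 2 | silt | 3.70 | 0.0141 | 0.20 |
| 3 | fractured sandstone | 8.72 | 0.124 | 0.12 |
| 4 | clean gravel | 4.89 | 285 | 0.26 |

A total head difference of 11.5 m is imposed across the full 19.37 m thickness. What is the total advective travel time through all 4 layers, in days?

99.9

With flow normal to the layers, continuity requires the same specific discharge q through every layer.
Σ(b_i/K_i) = 2.06/0.244 + 3.70/0.0141 + 8.72/0.124 + 4.89/285 = 341.2 d.
q = Δh / Σ(b_i/K_i) = 11.5 / 341.2 = 0.03371 m/day.
In each layer the seepage velocity is v_i = q/n_i, so the layer transit time is t_i = b_i·n_i / q:
  layer 1 (weathered basalt): t_1 = 2.06 × 0.15 / 0.03371 = 9.168 d
  layer 2 (silt): t_2 = 3.70 × 0.20 / 0.03371 = 21.96 d
  layer 3 (fractured sandstone): t_3 = 8.72 × 0.12 / 0.03371 = 31.05 d
  layer 4 (clean gravel): t_4 = 4.89 × 0.26 / 0.03371 = 37.72 d
Total t = Σ t_i = 99.89 days.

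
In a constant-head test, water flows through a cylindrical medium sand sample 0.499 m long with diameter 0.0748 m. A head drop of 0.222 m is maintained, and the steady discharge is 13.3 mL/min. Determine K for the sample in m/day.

Cross-sectional area A = π·(d/2)² = π × (0.0748/2)² = 0.004394 m².
Convert discharge: 13.3 mL/min = 2.217e-07 m³/s.
Darcy's law rearranged: K = Q·L / (A·Δh) = 2.217e-07 × 0.499 / (0.004394 × 0.222) = 0.0001134 m/s = 9.796 m/day.

9.80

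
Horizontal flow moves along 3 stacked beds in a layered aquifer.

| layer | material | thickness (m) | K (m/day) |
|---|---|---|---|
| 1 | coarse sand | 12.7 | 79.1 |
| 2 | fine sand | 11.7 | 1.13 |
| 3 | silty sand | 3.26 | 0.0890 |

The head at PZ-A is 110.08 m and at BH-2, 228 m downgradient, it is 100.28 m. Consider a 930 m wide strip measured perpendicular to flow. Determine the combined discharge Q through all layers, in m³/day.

40700

Flow is parallel to layering, so each bed carries its own Darcy discharge and the transmissivities add.
Σ(K_i·b_i) = 79.1×12.7 + 1.13×11.7 + 0.0890×3.26 = 1018 m²/day.
Hydraulic gradient i = (110.08 − 100.28) / 228 = 9.8 / 228 = 0.04298.
Q = Σ(K_i·b_i) · W · i = 1018 × 930 × 0.04298 = 40696 m³/day.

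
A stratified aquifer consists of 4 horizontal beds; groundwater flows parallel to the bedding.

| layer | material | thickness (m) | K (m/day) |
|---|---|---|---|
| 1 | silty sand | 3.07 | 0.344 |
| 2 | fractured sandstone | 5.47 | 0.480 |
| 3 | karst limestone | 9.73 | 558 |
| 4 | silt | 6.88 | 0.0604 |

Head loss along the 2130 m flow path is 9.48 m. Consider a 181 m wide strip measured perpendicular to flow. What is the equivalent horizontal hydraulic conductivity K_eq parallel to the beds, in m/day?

Flow is parallel to layering, so each bed carries its own Darcy discharge and the transmissivities add.
Σ(K_i·b_i) = 0.344×3.07 + 0.480×5.47 + 558×9.73 + 0.0604×6.88 = 5433 m²/day.
Total thickness b = 25.15 m, so K_eq = Σ(K_i·b_i)/b = 216.0 m/day.

216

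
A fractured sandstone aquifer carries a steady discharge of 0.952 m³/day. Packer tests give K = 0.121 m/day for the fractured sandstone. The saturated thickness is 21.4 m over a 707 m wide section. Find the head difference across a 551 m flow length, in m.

Cross-sectional area A = 707 × 21.4 = 15130 m².
From Q = K·A·i, i = Q / (K·A) = 0.952 / (0.1210 × 15130) = 0.0005200.
Head loss Δh = i · L = 0.0005200 × 551 = 0.2865 m.

0.287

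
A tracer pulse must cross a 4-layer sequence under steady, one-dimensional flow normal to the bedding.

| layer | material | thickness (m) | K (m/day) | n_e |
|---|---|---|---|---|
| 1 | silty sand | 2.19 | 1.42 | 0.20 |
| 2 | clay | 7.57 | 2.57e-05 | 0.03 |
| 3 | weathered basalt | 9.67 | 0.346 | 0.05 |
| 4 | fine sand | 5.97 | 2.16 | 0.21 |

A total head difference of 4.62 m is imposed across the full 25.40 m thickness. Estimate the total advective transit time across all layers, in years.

With flow normal to the layers, continuity requires the same specific discharge q through every layer.
Σ(b_i/K_i) = 2.19/1.42 + 7.57/2.57e-05 + 9.67/0.346 + 5.97/2.16 = 2.946e+05 d.
q = Δh / Σ(b_i/K_i) = 4.62 / 2.946e+05 = 1.568e-05 m/day.
In each layer the seepage velocity is v_i = q/n_i, so the layer transit time is t_i = b_i·n_i / q:
  layer 1 (silty sand): t_1 = 2.19 × 0.20 / 1.568e-05 = 27928 d
  layer 2 (clay): t_2 = 7.57 × 0.03 / 1.568e-05 = 14481 d
  layer 3 (weathered basalt): t_3 = 9.67 × 0.05 / 1.568e-05 = 30829 d
  layer 4 (fine sand): t_4 = 5.97 × 0.21 / 1.568e-05 = 79940 d
Total t = Σ t_i = 1.532e+05 days = 419.4 years.

419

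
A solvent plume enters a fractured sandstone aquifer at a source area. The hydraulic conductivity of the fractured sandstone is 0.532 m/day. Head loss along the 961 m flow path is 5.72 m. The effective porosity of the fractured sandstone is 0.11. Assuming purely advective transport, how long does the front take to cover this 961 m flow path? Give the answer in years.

Hydraulic gradient i = Δh / L = 5.72 / 961 = 0.005952.
Darcy flux q = K · i = 0.5320 × 0.005952 = 0.003167 m/day.
Seepage velocity v = q / n_e = 0.003167 / 0.11 = 0.02879 m/day.
Travel time t = L / v = 961 / 0.02879 = 33383 days = 91.40 years.

91.4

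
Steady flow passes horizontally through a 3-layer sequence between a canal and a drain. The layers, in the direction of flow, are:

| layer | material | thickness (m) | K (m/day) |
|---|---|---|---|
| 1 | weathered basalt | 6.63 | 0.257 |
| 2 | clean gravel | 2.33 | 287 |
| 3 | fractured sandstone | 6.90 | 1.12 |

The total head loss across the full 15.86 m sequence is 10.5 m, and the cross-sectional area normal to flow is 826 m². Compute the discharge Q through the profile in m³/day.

Flow is perpendicular to layering, so the layers act in series and the equivalent K is the thickness-weighted harmonic mean.
Total thickness L = 6.63 + 2.33 + 6.90 = 15.86 m.
Σ(b_i/K_i) = 6.63/0.257 + 2.33/287 + 6.90/1.12 = 31.97 d.
K_eq = L / Σ(b_i/K_i) = 15.86 / 31.97 = 0.4961 m/day.
Q = K_eq · A · (Δh/L) = 0.4961 × 826 × (10.5/15.86) = 271.3 m³/day.

271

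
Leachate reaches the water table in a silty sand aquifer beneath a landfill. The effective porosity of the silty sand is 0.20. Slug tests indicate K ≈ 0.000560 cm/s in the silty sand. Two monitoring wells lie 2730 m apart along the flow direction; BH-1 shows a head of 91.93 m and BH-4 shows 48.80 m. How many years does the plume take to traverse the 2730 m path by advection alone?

Convert K: 0.000560 cm/s × 864 = 0.4838 m/day.
Hydraulic gradient i = (91.93 − 48.80) / 2730 = 43.13 / 2730 = 0.01580.
Darcy flux q = K · i = 0.4838 × 0.01580 = 0.007644 m/day.
Seepage velocity v = q / n_e = 0.007644 / 0.20 = 0.03822 m/day.
Travel time t = L / v = 2730 / 0.03822 = 71429 days = 195.6 years.

196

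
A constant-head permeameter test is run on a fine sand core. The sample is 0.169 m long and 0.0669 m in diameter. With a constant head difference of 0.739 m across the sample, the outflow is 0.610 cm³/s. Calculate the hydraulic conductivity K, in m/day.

Cross-sectional area A = π·(d/2)² = π × (0.0669/2)² = 0.003515 m².
Convert discharge: 0.610 cm³/s = 6.100e-07 m³/s.
Darcy's law rearranged: K = Q·L / (A·Δh) = 6.100e-07 × 0.169 / (0.003515 × 0.739) = 3.969e-05 m/s = 3.429 m/day.

3.43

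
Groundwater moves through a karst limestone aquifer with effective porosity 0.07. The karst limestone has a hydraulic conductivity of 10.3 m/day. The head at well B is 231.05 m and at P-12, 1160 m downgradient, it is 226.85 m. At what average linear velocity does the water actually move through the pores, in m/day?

Hydraulic gradient i = (231.05 − 226.85) / 1160 = 4.2 / 1160 = 0.003621.
Darcy flux q = K · i = 10.30 × 0.003621 = 0.03729 m/day.
Seepage velocity v = q / n_e = 0.03729 / 0.07 = 0.5328 m/day.

0.533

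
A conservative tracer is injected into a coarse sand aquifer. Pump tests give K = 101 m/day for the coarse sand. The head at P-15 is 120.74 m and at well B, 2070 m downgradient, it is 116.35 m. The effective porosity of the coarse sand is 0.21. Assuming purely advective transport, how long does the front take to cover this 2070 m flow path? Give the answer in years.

5.56

Hydraulic gradient i = (120.74 − 116.35) / 2070 = 4.39 / 2070 = 0.002121.
Darcy flux q = K · i = 101.0 × 0.002121 = 0.2142 m/day.
Seepage velocity v = q / n_e = 0.2142 / 0.21 = 1.020 m/day.
Travel time t = L / v = 2070 / 1.020 = 2029 days = 5.556 years.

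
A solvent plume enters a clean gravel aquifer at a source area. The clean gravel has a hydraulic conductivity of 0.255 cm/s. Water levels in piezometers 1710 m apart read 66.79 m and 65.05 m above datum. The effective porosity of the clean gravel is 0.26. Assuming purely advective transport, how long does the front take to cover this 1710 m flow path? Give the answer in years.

Convert K: 0.255 cm/s × 864 = 220.3 m/day.
Hydraulic gradient i = (66.79 − 65.05) / 1710 = 1.74 / 1710 = 0.001018.
Darcy flux q = K · i = 220.3 × 0.001018 = 0.2242 m/day.
Seepage velocity v = q / n_e = 0.2242 / 0.26 = 0.8623 m/day.
Travel time t = L / v = 1710 / 0.8623 = 1983 days = 5.430 years.

5.43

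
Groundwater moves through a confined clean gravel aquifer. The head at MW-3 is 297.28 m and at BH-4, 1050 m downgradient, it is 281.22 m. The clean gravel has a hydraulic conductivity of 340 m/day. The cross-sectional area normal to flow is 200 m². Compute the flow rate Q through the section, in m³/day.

Hydraulic gradient i = (297.28 − 281.22) / 1050 = 16.06 / 1050 = 0.01530.
Darcy's law: Q = K · A · i = 340.0 × 200.0 × 0.01530 = 1040 m³/day.

1040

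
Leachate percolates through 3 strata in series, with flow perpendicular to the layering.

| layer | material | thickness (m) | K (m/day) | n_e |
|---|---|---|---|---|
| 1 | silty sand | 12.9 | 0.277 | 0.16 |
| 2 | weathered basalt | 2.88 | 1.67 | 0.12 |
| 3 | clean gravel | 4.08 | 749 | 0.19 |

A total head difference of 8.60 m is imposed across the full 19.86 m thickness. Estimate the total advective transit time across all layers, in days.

17.9

With flow normal to the layers, continuity requires the same specific discharge q through every layer.
Σ(b_i/K_i) = 12.9/0.277 + 2.88/1.67 + 4.08/749 = 48.30 d.
q = Δh / Σ(b_i/K_i) = 8.60 / 48.30 = 0.1781 m/day.
In each layer the seepage velocity is v_i = q/n_i, so the layer transit time is t_i = b_i·n_i / q:
  layer 1 (silty sand): t_1 = 12.9 × 0.16 / 0.1781 = 11.59 d
  layer 2 (weathered basalt): t_2 = 2.88 × 0.12 / 0.1781 = 1.941 d
  layer 3 (clean gravel): t_3 = 4.08 × 0.19 / 0.1781 = 4.354 d
Total t = Σ t_i = 17.89 days.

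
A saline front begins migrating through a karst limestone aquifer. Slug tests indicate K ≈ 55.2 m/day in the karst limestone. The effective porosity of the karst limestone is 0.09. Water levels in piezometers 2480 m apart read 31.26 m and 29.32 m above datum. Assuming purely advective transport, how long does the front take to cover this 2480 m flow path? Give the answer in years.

Hydraulic gradient i = (31.26 − 29.32) / 2480 = 1.94 / 2480 = 0.0007823.
Darcy flux q = K · i = 55.20 × 0.0007823 = 0.04318 m/day.
Seepage velocity v = q / n_e = 0.04318 / 0.09 = 0.4798 m/day.
Travel time t = L / v = 2480 / 0.4798 = 5169 days = 14.15 years.

14.2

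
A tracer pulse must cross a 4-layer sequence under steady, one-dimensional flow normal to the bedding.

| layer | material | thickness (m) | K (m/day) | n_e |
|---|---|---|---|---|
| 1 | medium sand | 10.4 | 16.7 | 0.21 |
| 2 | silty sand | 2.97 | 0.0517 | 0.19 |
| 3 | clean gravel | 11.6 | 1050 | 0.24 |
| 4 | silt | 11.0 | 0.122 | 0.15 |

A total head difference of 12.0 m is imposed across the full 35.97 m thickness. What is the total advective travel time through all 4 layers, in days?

88.7

With flow normal to the layers, continuity requires the same specific discharge q through every layer.
Σ(b_i/K_i) = 10.4/16.7 + 2.97/0.0517 + 11.6/1050 + 11.0/0.122 = 148.2 d.
q = Δh / Σ(b_i/K_i) = 12.0 / 148.2 = 0.08095 m/day.
In each layer the seepage velocity is v_i = q/n_i, so the layer transit time is t_i = b_i·n_i / q:
  layer 1 (medium sand): t_1 = 10.4 × 0.21 / 0.08095 = 26.98 d
  layer 2 (silty sand): t_2 = 2.97 × 0.19 / 0.08095 = 6.971 d
  layer 3 (clean gravel): t_3 = 11.6 × 0.24 / 0.08095 = 34.39 d
  layer 4 (silt): t_4 = 11.0 × 0.15 / 0.08095 = 20.38 d
Total t = Σ t_i = 88.73 days.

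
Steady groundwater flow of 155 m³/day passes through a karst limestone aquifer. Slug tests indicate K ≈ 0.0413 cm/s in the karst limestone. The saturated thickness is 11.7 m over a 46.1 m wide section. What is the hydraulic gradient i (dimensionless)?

0.00805

Convert K: 0.0413 cm/s × 864 = 35.68 m/day.
Cross-sectional area A = 46.1 × 11.7 = 539.4 m².
From Q = K·A·i, i = Q / (K·A) = 155 / (35.68 × 539.4) = 0.008053.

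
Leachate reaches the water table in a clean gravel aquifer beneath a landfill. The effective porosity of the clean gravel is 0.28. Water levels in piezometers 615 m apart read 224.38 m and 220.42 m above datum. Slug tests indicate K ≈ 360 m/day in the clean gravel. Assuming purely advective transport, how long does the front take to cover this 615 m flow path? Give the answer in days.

Hydraulic gradient i = (224.38 − 220.42) / 615 = 3.96 / 615 = 0.006439.
Darcy flux q = K · i = 360.0 × 0.006439 = 2.318 m/day.
Seepage velocity v = q / n_e = 2.318 / 0.28 = 8.279 m/day.
Travel time t = L / v = 615 / 8.279 = 74.29 days.

74.3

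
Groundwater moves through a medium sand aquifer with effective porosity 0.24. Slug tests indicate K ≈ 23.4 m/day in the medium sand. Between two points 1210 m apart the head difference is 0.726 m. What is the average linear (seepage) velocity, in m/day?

0.0585

Hydraulic gradient i = Δh / L = 0.726 / 1210 = 0.0006000.
Darcy flux q = K · i = 23.40 × 0.0006000 = 0.01404 m/day.
Seepage velocity v = q / n_e = 0.01404 / 0.24 = 0.05850 m/day.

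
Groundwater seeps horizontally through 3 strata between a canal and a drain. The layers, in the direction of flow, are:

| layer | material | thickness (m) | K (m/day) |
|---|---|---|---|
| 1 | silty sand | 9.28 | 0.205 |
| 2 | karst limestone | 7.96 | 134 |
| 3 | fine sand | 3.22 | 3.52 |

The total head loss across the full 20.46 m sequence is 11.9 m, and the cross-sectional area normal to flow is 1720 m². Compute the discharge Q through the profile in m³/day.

Flow is perpendicular to layering, so the layers act in series and the equivalent K is the thickness-weighted harmonic mean.
Total thickness L = 9.28 + 7.96 + 3.22 = 20.46 m.
Σ(b_i/K_i) = 9.28/0.205 + 7.96/134 + 3.22/3.52 = 46.24 d.
K_eq = L / Σ(b_i/K_i) = 20.46 / 46.24 = 0.4425 m/day.
Q = K_eq · A · (Δh/L) = 0.4425 × 1720 × (11.9/20.46) = 442.6 m³/day.

443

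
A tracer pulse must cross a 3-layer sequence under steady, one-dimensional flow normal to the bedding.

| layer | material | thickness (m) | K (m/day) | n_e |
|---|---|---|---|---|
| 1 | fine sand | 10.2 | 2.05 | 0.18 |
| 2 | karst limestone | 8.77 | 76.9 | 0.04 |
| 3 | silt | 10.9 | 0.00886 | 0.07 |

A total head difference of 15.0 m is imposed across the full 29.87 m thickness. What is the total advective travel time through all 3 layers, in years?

0.665

With flow normal to the layers, continuity requires the same specific discharge q through every layer.
Σ(b_i/K_i) = 10.2/2.05 + 8.77/76.9 + 10.9/0.00886 = 1235 d.
q = Δh / Σ(b_i/K_i) = 15.0 / 1235 = 0.01214 m/day.
In each layer the seepage velocity is v_i = q/n_i, so the layer transit time is t_i = b_i·n_i / q:
  layer 1 (fine sand): t_1 = 10.2 × 0.18 / 0.01214 = 151.2 d
  layer 2 (karst limestone): t_2 = 8.77 × 0.04 / 0.01214 = 28.89 d
  layer 3 (silt): t_3 = 10.9 × 0.07 / 0.01214 = 62.84 d
Total t = Σ t_i = 242.9 days = 0.6651 years.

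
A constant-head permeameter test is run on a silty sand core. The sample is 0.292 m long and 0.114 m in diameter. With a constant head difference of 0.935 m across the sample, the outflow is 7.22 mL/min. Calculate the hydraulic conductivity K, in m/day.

Cross-sectional area A = π·(d/2)² = π × (0.114/2)² = 0.01021 m².
Convert discharge: 7.22 mL/min = 1.203e-07 m³/s.
Darcy's law rearranged: K = Q·L / (A·Δh) = 1.203e-07 × 0.292 / (0.01021 × 0.935) = 3.682e-06 m/s = 0.3181 m/day.

0.318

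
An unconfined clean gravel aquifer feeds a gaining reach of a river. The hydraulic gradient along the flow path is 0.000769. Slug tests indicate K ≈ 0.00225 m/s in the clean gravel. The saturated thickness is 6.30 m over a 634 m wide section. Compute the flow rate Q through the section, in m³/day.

597

Convert K: 0.00225 m/s × 86400 = 194.4 m/day.
Cross-sectional area A = 634 × 6.30 = 3994 m².
Hydraulic gradient i = 0.000769.
Darcy's law: Q = K · A · i = 194.4 × 3994 × 0.0007690 = 597.1 m³/day.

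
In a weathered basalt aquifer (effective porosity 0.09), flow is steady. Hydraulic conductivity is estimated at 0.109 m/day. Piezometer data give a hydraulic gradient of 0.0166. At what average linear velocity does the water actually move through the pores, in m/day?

0.0201

Hydraulic gradient i = 0.0166.
Darcy flux q = K · i = 0.1090 × 0.01660 = 0.001809 m/day.
Seepage velocity v = q / n_e = 0.001809 / 0.09 = 0.02010 m/day.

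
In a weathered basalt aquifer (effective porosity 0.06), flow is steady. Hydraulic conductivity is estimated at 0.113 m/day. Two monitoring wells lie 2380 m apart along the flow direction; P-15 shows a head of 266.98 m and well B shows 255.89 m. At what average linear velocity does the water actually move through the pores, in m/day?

Hydraulic gradient i = (266.98 − 255.89) / 2380 = 11.09 / 2380 = 0.004660.
Darcy flux q = K · i = 0.1130 × 0.004660 = 0.0005265 m/day.
Seepage velocity v = q / n_e = 0.0005265 / 0.06 = 0.008776 m/day.

0.00878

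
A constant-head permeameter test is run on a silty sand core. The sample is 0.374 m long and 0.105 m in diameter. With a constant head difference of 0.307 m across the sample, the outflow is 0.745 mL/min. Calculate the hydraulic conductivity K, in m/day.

0.151

Cross-sectional area A = π·(d/2)² = π × (0.105/2)² = 0.008659 m².
Convert discharge: 0.745 mL/min = 1.242e-08 m³/s.
Darcy's law rearranged: K = Q·L / (A·Δh) = 1.242e-08 × 0.374 / (0.008659 × 0.307) = 1.747e-06 m/s = 0.1509 m/day.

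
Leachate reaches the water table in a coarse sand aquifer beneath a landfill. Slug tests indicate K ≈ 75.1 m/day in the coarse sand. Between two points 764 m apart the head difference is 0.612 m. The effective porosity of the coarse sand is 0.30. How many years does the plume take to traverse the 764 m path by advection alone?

10.4

Hydraulic gradient i = Δh / L = 0.612 / 764 = 0.0008010.
Darcy flux q = K · i = 75.10 × 0.0008010 = 0.06016 m/day.
Seepage velocity v = q / n_e = 0.06016 / 0.30 = 0.2005 m/day.
Travel time t = L / v = 764 / 0.2005 = 3810 days = 10.43 years.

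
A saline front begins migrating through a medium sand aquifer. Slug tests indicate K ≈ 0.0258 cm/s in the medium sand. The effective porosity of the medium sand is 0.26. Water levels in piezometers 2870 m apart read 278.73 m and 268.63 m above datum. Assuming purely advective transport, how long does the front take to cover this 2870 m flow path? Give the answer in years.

Convert K: 0.0258 cm/s × 864 = 22.29 m/day.
Hydraulic gradient i = (278.73 − 268.63) / 2870 = 10.1 / 2870 = 0.003519.
Darcy flux q = K · i = 22.29 × 0.003519 = 0.07845 m/day.
Seepage velocity v = q / n_e = 0.07845 / 0.26 = 0.3017 m/day.
Travel time t = L / v = 2870 / 0.3017 = 9512 days = 26.04 years.

26.0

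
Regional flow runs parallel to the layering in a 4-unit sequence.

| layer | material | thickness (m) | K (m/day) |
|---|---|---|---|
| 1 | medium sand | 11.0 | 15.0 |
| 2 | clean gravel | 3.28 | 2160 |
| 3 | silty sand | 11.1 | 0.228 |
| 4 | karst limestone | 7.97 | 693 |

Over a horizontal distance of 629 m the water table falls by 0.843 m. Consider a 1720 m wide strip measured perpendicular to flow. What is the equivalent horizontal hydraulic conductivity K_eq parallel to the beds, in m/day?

Flow is parallel to layering, so each bed carries its own Darcy discharge and the transmissivities add.
Σ(K_i·b_i) = 15.0×11.0 + 2160×3.28 + 0.228×11.1 + 693×7.97 = 12776 m²/day.
Total thickness b = 33.35 m, so K_eq = Σ(K_i·b_i)/b = 383.1 m/day.

383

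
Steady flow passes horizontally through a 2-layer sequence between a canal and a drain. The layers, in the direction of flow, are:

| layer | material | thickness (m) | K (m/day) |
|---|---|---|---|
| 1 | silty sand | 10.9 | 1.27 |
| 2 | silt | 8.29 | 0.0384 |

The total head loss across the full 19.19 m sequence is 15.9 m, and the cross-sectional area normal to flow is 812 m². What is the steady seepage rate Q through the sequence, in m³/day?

Flow is perpendicular to layering, so the layers act in series and the equivalent K is the thickness-weighted harmonic mean.
Total thickness L = 10.9 + 8.29 = 19.19 m.
Σ(b_i/K_i) = 10.9/1.27 + 8.29/0.0384 = 224.5 d.
K_eq = L / Σ(b_i/K_i) = 19.19 / 224.5 = 0.08549 m/day.
Q = K_eq · A · (Δh/L) = 0.08549 × 812 × (15.9/19.19) = 57.52 m³/day.

57.5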